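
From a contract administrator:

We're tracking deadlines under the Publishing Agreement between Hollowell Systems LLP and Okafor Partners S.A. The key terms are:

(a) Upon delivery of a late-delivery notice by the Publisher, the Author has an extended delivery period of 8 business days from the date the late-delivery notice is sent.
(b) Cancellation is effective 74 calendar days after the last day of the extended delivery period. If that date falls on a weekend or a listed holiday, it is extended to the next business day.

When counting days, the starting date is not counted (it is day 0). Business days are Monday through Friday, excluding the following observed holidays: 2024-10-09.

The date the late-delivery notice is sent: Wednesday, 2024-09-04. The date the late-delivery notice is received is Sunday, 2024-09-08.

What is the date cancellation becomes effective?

2024-11-29

From Wednesday, 2024-09-04, 8 business days (Sep 5, Sep 6, Sep 9, Sep 10, Sep 11, Sep 12, Sep 13, Sep 16, skipping weekends) brings us to Monday, 2024-09-16, which is the last day of the extended delivery period.
The date cancellation becomes effective: 2024-09-16 + 74 days = 2024-11-29. 2024-11-29 is a Friday and is not a listed holiday, so no roll-forward applies.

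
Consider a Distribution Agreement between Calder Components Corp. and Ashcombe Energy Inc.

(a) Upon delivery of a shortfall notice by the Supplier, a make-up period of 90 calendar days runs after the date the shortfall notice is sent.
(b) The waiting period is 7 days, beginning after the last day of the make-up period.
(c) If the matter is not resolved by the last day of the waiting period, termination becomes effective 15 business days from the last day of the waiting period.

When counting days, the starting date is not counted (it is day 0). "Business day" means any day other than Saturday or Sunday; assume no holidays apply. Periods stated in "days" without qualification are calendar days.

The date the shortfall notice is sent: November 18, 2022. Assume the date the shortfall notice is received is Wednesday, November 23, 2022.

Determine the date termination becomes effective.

March 16, 2023

The last day of the make-up period: 90 calendar days after November 18, 2022 is February 16, 2023.
The last day of the waiting period: February 16, 2023 + 7 days = February 23, 2023.
From Thursday, February 23, 2023, 15 business days (Feb 24, Feb 27, Feb 28, Mar 1, …, Mar 14, Mar 15, Mar 16, skipping weekends) brings us to Thursday, March 16, 2023, which is the date termination becomes effective.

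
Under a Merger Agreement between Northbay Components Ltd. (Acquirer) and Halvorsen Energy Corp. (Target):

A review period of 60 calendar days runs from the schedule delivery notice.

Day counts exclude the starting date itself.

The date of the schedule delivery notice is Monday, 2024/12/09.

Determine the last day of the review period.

2025/02/07

The last day of the review period: 60 calendar days after 2024/12/09 is 2025/02/07.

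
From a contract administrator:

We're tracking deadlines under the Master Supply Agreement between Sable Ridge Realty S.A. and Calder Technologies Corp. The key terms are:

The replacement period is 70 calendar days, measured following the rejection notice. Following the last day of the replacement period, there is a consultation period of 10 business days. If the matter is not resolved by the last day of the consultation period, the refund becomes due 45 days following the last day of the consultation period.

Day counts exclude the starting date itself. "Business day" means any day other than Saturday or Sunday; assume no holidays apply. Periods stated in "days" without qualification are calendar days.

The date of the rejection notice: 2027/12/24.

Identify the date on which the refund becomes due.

The last day of the replacement period: 70 calendar days after 2027/12/24 is 2028/03/03.
The last day of the consultation period: counting 10 business days from Friday, 2028/03/03 (Mar 6, Mar 7, Mar 8, Mar 9, Mar 10, Mar 13, Mar 14, Mar 15, Mar 16, Mar 17, skipping weekends) reaches Friday, 2028/03/17.
Adding 45 calendar days to 2028/03/17 gives 2028/05/01, which is the date on which the refund becomes due.

2028/05/01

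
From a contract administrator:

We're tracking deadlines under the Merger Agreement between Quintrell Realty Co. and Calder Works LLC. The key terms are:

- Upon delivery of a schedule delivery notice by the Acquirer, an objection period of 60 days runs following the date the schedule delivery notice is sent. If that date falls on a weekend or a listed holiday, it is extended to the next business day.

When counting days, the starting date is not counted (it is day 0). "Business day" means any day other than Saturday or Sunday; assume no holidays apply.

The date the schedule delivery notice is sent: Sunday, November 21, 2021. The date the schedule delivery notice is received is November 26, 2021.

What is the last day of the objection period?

January 20, 2022

The last day of the objection period: 60 calendar days after November 21, 2021 is January 20, 2022. January 20, 2022 is a Thursday, so no roll-forward applies.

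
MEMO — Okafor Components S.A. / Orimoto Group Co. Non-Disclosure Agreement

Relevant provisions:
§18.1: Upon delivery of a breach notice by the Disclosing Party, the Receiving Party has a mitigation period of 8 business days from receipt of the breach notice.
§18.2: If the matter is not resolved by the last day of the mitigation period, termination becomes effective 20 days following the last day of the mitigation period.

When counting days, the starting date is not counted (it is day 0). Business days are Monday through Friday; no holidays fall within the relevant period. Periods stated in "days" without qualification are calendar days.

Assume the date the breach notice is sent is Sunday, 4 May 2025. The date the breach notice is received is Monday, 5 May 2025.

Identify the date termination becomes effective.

The last day of the mitigation period: 8 business days after Monday, 5 May 2025, skipping weekends — May 6, May 7, May 8, May 9, May 12, May 13, May 14, May 15 — lands on Thursday, 15 May 2025.
The date termination becomes effective: 20 calendar days after 15 May 2025 is 4 June 2025.

4 June 2025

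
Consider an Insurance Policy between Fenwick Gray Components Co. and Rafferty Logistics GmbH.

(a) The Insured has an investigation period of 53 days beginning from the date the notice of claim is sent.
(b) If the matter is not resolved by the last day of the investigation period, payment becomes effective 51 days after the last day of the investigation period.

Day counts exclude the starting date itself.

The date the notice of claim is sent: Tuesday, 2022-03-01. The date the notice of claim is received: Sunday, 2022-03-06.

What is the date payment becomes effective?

2022-06-13

Adding 53 calendar days to 2022-03-01 gives 2022-04-23, which is the last day of the investigation period.
The date payment becomes effective: 2022-04-23 + 51 days = 2022-06-13.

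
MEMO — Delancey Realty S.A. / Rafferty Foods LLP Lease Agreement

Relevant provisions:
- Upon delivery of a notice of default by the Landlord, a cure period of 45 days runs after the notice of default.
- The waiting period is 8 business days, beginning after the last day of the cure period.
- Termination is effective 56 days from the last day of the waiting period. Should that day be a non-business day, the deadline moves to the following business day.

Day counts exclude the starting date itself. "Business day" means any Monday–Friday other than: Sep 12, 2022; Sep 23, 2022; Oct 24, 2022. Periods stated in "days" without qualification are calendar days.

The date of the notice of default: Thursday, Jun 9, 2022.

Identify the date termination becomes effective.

Sep 28, 2022

The last day of the cure period: Jun 9, 2022 + 45 days = Jul 24, 2022.
The last day of the waiting period: 8 business days after Sunday, Jul 24, 2022, skipping weekends — Jul 25, Jul 26, Jul 27, Jul 28, Jul 29, Aug 1, Aug 2, Aug 3 — lands on Wednesday, Aug 3, 2022.
Adding 56 calendar days to Aug 3, 2022 gives Sep 28, 2022, which is the date termination becomes effective. Sep 28, 2022 is a Wednesday and is not a listed holiday, so no roll-forward applies.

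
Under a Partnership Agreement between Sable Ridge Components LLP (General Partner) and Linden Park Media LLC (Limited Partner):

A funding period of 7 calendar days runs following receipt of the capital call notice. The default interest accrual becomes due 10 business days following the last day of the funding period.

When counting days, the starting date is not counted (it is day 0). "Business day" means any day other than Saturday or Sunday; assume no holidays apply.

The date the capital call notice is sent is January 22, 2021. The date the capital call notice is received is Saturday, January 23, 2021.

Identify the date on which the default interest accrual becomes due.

Adding 7 calendar days to January 23, 2021 gives January 30, 2021, which is the last day of the funding period.
From Saturday, January 30, 2021, 10 business days (Feb 1, Feb 2, Feb 3, Feb 4, Feb 5, Feb 8, Feb 9, Feb 10, Feb 11, Feb 12, skipping weekends) brings us to Friday, February 12, 2021, which is the date on which the default interest accrual becomes due.

February 12, 2021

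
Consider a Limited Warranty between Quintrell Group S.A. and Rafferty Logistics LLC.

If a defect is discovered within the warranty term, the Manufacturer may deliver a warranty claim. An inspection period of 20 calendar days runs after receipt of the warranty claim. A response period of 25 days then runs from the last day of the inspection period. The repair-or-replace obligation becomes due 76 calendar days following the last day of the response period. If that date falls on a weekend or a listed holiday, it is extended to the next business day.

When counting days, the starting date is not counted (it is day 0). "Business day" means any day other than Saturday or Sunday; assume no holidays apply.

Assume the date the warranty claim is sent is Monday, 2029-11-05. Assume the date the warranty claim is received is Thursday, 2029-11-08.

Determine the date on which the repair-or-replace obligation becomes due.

The last day of the inspection period: 2029-11-08 + 20 days = 2029-11-28.
Adding 25 calendar days to 2029-11-28 gives 2029-12-23, which is the last day of the response period.
Adding 76 calendar days to 2029-12-23 gives 2030-03-09, which is the date on which the repair-or-replace obligation becomes due. That falls on a Saturday, so it rolls to the next business day, Monday, 2030-03-11.

2030-03-11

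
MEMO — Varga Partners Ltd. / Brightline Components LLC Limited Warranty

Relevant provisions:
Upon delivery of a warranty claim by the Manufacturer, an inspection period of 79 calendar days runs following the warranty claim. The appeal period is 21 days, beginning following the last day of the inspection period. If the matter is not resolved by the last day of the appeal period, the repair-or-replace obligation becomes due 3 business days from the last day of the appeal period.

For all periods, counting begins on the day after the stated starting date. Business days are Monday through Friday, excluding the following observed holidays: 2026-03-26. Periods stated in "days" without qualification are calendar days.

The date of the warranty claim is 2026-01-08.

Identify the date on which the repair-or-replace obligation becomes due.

Adding 79 calendar days to 2026-01-08 gives 2026-03-28, which is the last day of the inspection period.
The last day of the appeal period: 2026-03-28 + 21 days = 2026-04-18.
From Saturday, 2026-04-18, 3 business days (Apr 20, Apr 21, Apr 22, skipping weekends) brings us to Wednesday, 2026-04-22, which is the date on which the repair-or-replace obligation becomes due.

2026-04-22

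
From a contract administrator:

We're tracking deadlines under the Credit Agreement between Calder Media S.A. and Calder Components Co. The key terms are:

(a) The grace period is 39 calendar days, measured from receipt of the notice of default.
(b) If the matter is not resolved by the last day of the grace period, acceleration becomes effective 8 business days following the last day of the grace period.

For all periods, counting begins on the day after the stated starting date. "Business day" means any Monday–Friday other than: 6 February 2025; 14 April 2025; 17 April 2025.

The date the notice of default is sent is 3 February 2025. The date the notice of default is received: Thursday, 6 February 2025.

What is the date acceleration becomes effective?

The last day of the grace period: 6 February 2025 + 39 days = 17 March 2025.
The date acceleration becomes effective: counting 8 business days from Monday, 17 March 2025 (Mar 18, Mar 19, Mar 20, Mar 21, Mar 24, Mar 25, Mar 26, Mar 27, skipping weekends) reaches Thursday, 27 March 2025.

27 March 2025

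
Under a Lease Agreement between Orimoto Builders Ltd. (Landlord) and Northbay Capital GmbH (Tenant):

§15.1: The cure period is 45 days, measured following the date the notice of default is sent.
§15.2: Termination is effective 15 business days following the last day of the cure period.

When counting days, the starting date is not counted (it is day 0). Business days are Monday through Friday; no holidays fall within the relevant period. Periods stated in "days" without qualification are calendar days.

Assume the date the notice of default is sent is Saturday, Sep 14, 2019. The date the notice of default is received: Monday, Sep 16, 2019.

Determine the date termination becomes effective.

The last day of the cure period: Sep 14, 2019 + 45 days = Oct 29, 2019.
The date termination becomes effective: counting 15 business days from Tuesday, Oct 29, 2019 (Oct 30, Oct 31, Nov 1, Nov 4, …, Nov 15, Nov 18, Nov 19, skipping weekends) reaches Tuesday, Nov 19, 2019.

Nov 19, 2019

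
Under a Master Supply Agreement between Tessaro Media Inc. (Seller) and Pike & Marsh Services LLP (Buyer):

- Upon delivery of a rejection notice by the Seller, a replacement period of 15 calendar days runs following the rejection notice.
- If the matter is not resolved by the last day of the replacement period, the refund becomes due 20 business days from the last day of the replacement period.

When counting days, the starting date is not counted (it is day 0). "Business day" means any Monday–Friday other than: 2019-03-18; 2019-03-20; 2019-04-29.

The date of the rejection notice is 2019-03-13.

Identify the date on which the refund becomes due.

The last day of the replacement period: 2019-03-13 + 15 days = 2019-03-28.
From Thursday, 2019-03-28, 20 business days (Mar 29, Apr 1, Apr 2, Apr 3, …, Apr 23, Apr 24, Apr 25, skipping weekends) brings us to Thursday, 2019-04-25, which is the date on which the refund becomes due.

2019-04-25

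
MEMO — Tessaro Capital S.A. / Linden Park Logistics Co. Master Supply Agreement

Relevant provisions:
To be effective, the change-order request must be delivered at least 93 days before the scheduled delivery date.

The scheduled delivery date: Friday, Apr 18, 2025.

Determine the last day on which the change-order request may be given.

Counting back 93 calendar days from Apr 18, 2025 gives Jan 15, 2025.

Jan 15, 2025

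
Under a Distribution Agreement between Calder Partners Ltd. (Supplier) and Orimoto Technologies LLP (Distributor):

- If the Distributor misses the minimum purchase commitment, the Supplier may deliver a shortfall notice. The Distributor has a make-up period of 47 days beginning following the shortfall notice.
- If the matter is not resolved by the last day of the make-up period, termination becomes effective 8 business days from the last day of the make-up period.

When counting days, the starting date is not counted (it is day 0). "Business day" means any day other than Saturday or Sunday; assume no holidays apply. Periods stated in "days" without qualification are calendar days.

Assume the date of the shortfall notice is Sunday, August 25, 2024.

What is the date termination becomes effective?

The last day of the make-up period: August 25, 2024 + 47 days = October 11, 2024.
From Friday, October 11, 2024, 8 business days (Oct 14, Oct 15, Oct 16, Oct 17, Oct 18, Oct 21, Oct 22, Oct 23, skipping weekends) brings us to Wednesday, October 23, 2024, which is the date termination becomes effective.

October 23, 2024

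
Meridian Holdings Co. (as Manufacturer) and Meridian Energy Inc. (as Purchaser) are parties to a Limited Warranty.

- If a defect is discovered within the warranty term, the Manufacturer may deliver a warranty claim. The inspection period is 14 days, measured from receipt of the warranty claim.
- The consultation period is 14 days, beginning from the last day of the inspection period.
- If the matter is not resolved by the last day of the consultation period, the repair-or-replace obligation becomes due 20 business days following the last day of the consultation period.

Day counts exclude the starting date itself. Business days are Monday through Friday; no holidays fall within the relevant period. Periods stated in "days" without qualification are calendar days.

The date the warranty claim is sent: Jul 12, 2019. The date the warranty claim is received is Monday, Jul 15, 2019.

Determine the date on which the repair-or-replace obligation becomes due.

Sep 9, 2019

The last day of the inspection period: 14 calendar days after Jul 15, 2019 is Jul 29, 2019.
Adding 14 calendar days to Jul 29, 2019 gives Aug 12, 2019, which is the last day of the consultation period.
From Monday, Aug 12, 2019, 20 business days (Aug 13, Aug 14, Aug 15, Aug 16, …, Sep 5, Sep 6, Sep 9, skipping weekends) brings us to Monday, Sep 9, 2019, which is the date on which the repair-or-replace obligation becomes due.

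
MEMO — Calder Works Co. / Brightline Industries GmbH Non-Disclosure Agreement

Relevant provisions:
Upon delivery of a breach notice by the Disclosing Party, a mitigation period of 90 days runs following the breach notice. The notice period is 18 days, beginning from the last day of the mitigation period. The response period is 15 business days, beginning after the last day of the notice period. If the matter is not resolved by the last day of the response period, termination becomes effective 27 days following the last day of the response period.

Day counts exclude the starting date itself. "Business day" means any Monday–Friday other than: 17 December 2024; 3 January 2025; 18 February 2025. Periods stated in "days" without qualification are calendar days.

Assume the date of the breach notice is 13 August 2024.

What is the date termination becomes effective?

The last day of the mitigation period: 13 August 2024 + 90 days = 11 November 2024.
The last day of the notice period: 11 November 2024 + 18 days = 29 November 2024.
The last day of the response period: counting 15 business days from Friday, 29 November 2024 (Dec 2, Dec 3, Dec 4, Dec 5, …, Dec 19, Dec 20, Dec 23, skipping weekends and the listed holiday on Dec 17) reaches Monday, 23 December 2024.
Adding 27 calendar days to 23 December 2024 gives 19 January 2025, which is the date termination becomes effective.

19 January 2025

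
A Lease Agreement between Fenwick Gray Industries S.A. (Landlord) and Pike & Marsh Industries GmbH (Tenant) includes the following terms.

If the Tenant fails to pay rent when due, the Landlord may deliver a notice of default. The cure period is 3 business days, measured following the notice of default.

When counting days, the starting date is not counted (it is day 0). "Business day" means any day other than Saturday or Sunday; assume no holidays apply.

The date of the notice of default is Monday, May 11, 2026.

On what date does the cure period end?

May 14, 2026

The last day of the cure period: 3 business days after Monday, May 11, 2026, skipping weekends — May 12, May 13, May 14 — lands on Thursday, May 14, 2026.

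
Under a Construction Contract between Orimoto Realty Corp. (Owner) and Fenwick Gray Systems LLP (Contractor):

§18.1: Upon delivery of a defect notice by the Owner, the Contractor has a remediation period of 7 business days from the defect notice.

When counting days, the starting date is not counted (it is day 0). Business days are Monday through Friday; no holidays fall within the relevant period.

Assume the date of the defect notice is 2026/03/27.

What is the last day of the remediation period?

2026/04/07

The last day of the remediation period: 7 business days after Friday, 2026/03/27, skipping weekends — Mar 30, Mar 31, Apr 1, Apr 2, Apr 3, Apr 6, Apr 7 — lands on Tuesday, 2026/04/07.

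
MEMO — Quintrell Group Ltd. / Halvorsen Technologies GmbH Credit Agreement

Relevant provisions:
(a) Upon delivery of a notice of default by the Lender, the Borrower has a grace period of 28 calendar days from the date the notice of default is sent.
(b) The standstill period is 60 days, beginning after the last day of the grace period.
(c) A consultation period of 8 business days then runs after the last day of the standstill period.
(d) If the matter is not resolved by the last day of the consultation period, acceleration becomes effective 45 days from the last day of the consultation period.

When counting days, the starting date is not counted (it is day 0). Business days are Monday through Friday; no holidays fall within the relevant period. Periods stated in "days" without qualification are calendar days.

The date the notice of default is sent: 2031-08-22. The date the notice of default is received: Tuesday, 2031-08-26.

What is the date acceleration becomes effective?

2032-01-12

The last day of the grace period: 2031-08-22 + 28 days = 2031-09-19.
The last day of the standstill period: 2031-09-19 + 60 days = 2031-11-18.
The last day of the consultation period: 8 business days after Tuesday, 2031-11-18, skipping weekends — Nov 19, Nov 20, Nov 21, Nov 24, Nov 25, Nov 26, Nov 27, Nov 28 — lands on Friday, 2031-11-28.
The date acceleration becomes effective: 2031-11-28 + 45 days = 2032-01-12.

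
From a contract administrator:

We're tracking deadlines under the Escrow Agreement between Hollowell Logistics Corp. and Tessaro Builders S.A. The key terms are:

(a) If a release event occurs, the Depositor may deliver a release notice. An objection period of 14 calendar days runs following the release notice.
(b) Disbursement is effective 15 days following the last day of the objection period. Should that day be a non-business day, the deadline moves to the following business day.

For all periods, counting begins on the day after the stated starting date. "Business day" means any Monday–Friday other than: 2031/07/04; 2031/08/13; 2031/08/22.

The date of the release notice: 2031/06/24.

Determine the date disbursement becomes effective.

The last day of the objection period: 14 calendar days after 2031/06/24 is 2031/07/08.
Adding 15 calendar days to 2031/07/08 gives 2031/07/23, which is the date disbursement becomes effective. 2031/07/23 is a Wednesday and is not a listed holiday, so no roll-forward applies.

2031/07/23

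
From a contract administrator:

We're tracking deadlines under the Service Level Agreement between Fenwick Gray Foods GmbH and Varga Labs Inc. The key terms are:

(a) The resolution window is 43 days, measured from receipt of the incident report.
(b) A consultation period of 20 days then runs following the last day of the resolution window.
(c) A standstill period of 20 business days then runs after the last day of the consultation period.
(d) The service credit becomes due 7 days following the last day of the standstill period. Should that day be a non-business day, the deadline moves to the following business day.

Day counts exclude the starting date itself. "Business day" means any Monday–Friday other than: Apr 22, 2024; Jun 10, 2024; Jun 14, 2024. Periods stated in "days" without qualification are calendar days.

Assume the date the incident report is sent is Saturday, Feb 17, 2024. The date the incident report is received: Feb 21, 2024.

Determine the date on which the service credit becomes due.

May 29, 2024

Adding 43 calendar days to Feb 21, 2024 gives Apr 4, 2024, which is the last day of the resolution window.
The last day of the consultation period: Apr 4, 2024 + 20 days = Apr 24, 2024.
The last day of the standstill period: 20 business days after Wednesday, Apr 24, 2024, skipping weekends — Apr 25, Apr 26, Apr 29, Apr 30, …, May 20, May 21, May 22 — lands on Wednesday, May 22, 2024.
Adding 7 calendar days to May 22, 2024 gives May 29, 2024, which is the date on which the service credit becomes due. May 29, 2024 is a Wednesday and is not a listed holiday, so no roll-forward applies.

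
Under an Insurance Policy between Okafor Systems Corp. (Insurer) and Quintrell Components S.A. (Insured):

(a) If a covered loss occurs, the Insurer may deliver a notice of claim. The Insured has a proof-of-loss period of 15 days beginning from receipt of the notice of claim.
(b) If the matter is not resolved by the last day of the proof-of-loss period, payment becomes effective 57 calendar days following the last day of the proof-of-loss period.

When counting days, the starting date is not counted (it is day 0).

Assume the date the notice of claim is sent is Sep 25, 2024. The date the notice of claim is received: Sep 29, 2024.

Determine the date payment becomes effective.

Dec 10, 2024

Adding 15 calendar days to Sep 29, 2024 gives Oct 14, 2024, which is the last day of the proof-of-loss period.
Adding 57 calendar days to Oct 14, 2024 gives Dec 10, 2024, which is the date payment becomes effective.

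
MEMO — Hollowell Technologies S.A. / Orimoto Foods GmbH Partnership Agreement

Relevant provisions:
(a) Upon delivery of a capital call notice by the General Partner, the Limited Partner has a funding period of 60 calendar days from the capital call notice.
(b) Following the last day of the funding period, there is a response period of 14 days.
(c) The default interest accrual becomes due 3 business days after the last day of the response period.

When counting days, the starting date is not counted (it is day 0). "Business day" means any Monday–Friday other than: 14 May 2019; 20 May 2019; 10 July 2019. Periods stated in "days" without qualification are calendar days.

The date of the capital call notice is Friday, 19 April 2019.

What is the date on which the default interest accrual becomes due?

5 July 2019

The last day of the funding period: 19 April 2019 + 60 days = 18 June 2019.
Adding 14 calendar days to 18 June 2019 gives 2 July 2019, which is the last day of the response period.
The date on which the default interest accrual becomes due: 3 business days after Tuesday, 2 July 2019, skipping weekends — Jul 3, Jul 4, Jul 5 — lands on Friday, 5 July 2019.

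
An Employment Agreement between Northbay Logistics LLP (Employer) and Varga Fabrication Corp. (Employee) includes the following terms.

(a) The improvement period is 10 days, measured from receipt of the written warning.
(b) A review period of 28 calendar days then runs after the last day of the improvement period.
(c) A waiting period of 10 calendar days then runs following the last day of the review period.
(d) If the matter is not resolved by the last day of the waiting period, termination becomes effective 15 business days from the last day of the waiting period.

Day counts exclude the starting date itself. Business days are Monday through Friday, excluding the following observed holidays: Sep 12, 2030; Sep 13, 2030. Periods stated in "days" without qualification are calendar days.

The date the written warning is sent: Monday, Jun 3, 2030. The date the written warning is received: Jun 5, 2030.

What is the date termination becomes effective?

Aug 13, 2030

The last day of the improvement period: Jun 5, 2030 + 10 days = Jun 15, 2030.
The last day of the review period: 28 calendar days after Jun 15, 2030 is Jul 13, 2030.
Adding 10 calendar days to Jul 13, 2030 gives Jul 23, 2030, which is the last day of the waiting period.
The date termination becomes effective: 15 business days after Tuesday, Jul 23, 2030, skipping weekends — Jul 24, Jul 25, Jul 26, Jul 29, …, Aug 9, Aug 12, Aug 13 — lands on Tuesday, Aug 13, 2030.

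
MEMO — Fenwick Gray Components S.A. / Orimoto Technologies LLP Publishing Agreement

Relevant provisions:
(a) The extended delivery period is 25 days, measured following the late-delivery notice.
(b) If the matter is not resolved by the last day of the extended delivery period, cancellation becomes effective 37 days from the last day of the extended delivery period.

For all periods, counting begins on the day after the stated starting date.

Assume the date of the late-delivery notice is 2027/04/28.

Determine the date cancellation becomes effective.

2027/06/29

The last day of the extended delivery period: 25 calendar days after 2027/04/28 is 2027/05/23.
The date cancellation becomes effective: 2027/05/23 + 37 days = 2027/06/29.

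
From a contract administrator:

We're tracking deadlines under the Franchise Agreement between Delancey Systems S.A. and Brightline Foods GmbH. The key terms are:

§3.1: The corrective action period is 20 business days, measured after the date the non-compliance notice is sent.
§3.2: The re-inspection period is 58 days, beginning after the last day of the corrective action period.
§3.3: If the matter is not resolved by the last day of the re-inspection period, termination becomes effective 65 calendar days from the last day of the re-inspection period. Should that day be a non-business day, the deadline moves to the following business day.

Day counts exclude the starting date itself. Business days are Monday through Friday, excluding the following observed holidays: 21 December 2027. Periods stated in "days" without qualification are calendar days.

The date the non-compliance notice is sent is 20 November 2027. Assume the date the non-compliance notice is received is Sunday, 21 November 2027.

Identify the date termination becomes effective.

18 April 2028

The last day of the corrective action period: counting 20 business days from Saturday, 20 November 2027 (Nov 22, Nov 23, Nov 24, Nov 25, …, Dec 15, Dec 16, Dec 17, skipping weekends) reaches Friday, 17 December 2027.
The last day of the re-inspection period: 58 calendar days after 17 December 2027 is 13 February 2028.
Adding 65 calendar days to 13 February 2028 gives 18 April 2028, which is the date termination becomes effective. 18 April 2028 is a Tuesday and is not a listed holiday, so no roll-forward applies.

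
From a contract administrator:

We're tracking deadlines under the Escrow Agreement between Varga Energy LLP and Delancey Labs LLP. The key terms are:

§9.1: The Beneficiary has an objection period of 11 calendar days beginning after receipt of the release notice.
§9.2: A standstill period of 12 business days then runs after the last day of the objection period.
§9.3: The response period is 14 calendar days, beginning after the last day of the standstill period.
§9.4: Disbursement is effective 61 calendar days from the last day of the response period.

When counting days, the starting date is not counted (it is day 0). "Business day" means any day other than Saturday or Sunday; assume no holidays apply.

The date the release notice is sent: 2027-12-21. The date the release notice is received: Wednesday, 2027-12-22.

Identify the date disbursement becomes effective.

The last day of the objection period: 11 calendar days after 2027-12-22 is 2028-01-02.
The last day of the standstill period: counting 12 business days from Sunday, 2028-01-02 (Jan 3, Jan 4, Jan 5, Jan 6, …, Jan 14, Jan 17, Jan 18, skipping weekends) reaches Tuesday, 2028-01-18.
The last day of the response period: 14 calendar days after 2028-01-18 is 2028-02-01.
The date disbursement becomes effective: 2028-02-01 + 61 days = 2028-04-02.

2028-04-02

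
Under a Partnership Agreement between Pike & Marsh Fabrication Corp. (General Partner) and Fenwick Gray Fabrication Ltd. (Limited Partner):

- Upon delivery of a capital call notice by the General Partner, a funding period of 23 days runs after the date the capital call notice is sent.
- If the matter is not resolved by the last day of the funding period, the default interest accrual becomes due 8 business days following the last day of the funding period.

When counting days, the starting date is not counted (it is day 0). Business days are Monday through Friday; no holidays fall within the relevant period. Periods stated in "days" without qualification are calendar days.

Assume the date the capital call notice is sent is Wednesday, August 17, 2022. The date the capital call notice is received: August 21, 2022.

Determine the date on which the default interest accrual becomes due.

September 21, 2022

The last day of the funding period: 23 calendar days after August 17, 2022 is September 9, 2022.
The date on which the default interest accrual becomes due: 8 business days after Friday, September 9, 2022, skipping weekends — Sep 12, Sep 13, Sep 14, Sep 15, Sep 16, Sep 19, Sep 20, Sep 21 — lands on Wednesday, September 21, 2022.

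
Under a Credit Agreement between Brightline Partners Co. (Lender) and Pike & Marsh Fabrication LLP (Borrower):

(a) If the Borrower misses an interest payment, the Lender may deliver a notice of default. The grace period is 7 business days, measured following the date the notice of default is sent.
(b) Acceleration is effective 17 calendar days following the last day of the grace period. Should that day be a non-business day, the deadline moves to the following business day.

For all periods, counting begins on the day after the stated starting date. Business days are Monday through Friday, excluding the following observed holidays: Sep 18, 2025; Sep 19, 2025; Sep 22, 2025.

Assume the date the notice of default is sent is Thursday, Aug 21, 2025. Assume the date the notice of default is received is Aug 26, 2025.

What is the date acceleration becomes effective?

Sep 23, 2025

From Thursday, Aug 21, 2025, 7 business days (Aug 22, Aug 25, Aug 26, Aug 27, Aug 28, Aug 29, Sep 1, skipping weekends) brings us to Monday, Sep 1, 2025, which is the last day of the grace period.
The date acceleration becomes effective: Sep 1, 2025 + 17 days = Sep 18, 2025. That falls on Thursday, a listed holiday, so it rolls to the next business day, Tuesday, Sep 23, 2025.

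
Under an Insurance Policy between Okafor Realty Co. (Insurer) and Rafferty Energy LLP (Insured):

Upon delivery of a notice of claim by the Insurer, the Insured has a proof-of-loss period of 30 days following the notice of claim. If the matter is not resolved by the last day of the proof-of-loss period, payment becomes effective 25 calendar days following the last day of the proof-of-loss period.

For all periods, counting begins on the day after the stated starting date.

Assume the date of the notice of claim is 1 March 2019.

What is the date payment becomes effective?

25 April 2019

Adding 30 calendar days to 1 March 2019 gives 31 March 2019, which is the last day of the proof-of-loss period.
The date payment becomes effective: 25 calendar days after 31 March 2019 is 25 April 2019.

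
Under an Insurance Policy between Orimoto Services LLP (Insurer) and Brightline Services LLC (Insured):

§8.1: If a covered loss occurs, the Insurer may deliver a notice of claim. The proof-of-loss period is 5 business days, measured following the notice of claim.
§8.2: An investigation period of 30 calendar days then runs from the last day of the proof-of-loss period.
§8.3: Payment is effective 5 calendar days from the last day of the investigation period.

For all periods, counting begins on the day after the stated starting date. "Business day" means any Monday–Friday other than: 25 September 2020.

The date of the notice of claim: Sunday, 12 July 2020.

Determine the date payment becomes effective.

From Sunday, 12 July 2020, 5 business days (Jul 13, Jul 14, Jul 15, Jul 16, Jul 17, skipping weekends) brings us to Friday, 17 July 2020, which is the last day of the proof-of-loss period.
The last day of the investigation period: 30 calendar days after 17 July 2020 is 16 August 2020.
The date payment becomes effective: 16 August 2020 + 5 days = 21 August 2020.

21 August 2020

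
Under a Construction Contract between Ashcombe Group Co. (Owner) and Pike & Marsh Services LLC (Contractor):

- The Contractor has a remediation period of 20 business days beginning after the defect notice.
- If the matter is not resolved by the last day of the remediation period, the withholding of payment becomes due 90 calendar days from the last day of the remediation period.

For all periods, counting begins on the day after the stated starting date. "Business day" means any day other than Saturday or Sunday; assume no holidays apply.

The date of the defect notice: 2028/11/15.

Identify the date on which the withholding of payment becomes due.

The last day of the remediation period: 20 business days after Wednesday, 2028/11/15, skipping weekends — Nov 16, Nov 17, Nov 20, Nov 21, …, Dec 11, Dec 12, Dec 13 — lands on Wednesday, 2028/12/13.
The date on which the withholding of payment becomes due: 2028/12/13 + 90 days = 2029/03/13.

2029/03/13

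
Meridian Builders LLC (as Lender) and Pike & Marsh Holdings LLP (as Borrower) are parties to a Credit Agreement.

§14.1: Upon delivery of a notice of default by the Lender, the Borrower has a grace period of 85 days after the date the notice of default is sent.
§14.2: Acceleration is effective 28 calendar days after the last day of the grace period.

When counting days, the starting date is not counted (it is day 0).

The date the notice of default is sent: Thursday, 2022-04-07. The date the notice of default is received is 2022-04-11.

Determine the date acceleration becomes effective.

The last day of the grace period: 2022-04-07 + 85 days = 2022-07-01.
The date acceleration becomes effective: 28 calendar days after 2022-07-01 is 2022-07-29.

2022-07-29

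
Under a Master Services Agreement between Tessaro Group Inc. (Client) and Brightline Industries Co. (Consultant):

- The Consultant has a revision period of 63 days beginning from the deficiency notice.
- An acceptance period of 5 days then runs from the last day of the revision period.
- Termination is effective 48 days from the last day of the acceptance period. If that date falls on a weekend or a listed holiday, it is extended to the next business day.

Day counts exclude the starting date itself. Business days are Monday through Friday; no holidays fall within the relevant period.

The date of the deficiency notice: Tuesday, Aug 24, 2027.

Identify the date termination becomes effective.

Dec 20, 2027

The last day of the revision period: 63 calendar days after Aug 24, 2027 is Oct 26, 2027.
Adding 5 calendar days to Oct 26, 2027 gives Oct 31, 2027, which is the last day of the acceptance period.
Adding 48 calendar days to Oct 31, 2027 gives Dec 18, 2027, which is the date termination becomes effective. That falls on a Saturday, so it rolls to the next business day, Monday, Dec 20, 2027.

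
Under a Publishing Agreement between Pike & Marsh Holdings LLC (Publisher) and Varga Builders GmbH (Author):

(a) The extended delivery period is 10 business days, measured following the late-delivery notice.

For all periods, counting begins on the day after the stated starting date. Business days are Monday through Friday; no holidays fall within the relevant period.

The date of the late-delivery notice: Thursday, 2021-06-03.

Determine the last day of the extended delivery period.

2021-06-17

The last day of the extended delivery period: counting 10 business days from Thursday, 2021-06-03 (Jun 4, Jun 7, Jun 8, Jun 9, Jun 10, Jun 11, Jun 14, Jun 15, Jun 16, Jun 17, skipping weekends) reaches Thursday, 2021-06-17.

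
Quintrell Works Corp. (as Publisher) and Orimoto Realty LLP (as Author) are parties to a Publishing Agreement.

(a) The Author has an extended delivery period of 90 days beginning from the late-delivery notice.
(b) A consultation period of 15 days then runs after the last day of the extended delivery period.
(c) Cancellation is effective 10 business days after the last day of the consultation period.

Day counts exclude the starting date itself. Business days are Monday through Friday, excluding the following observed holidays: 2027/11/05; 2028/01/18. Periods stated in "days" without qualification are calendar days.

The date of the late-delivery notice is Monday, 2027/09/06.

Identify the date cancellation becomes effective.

2028/01/03

The last day of the extended delivery period: 2027/09/06 + 90 days = 2027/12/05.
The last day of the consultation period: 15 calendar days after 2027/12/05 is 2027/12/20.
The date cancellation becomes effective: counting 10 business days from Monday, 2027/12/20 (Dec 21, Dec 22, Dec 23, Dec 24, Dec 27, Dec 28, Dec 29, Dec 30, Dec 31, Jan 3, skipping weekends) reaches Monday, 2028/01/03.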